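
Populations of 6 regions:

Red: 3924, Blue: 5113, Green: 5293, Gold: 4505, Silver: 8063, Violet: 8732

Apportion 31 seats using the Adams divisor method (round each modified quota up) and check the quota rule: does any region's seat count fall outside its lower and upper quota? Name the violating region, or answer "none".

Standard quotas: Red 3.414, Blue 4.449, Green 4.605, Gold 3.920, Silver 7.015, Violet 7.597.
Adams allocation: Red 4, Blue 4, Green 5, Gold 4, Silver 7, Violet 7.
Every allocation lies between the lower and upper quota.

none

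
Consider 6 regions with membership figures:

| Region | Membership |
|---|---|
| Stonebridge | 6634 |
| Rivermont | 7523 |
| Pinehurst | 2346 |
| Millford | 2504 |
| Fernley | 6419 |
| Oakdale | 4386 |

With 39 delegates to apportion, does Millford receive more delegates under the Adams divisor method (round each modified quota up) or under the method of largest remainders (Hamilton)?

Adams: Stonebridge 8, Rivermont 10, Pinehurst 3, Millford 4, Fernley 8, Oakdale 6.
Hamilton: Stonebridge 9, Rivermont 10, Pinehurst 3, Millford 3, Fernley 8, Oakdale 6.
Millford gets 4 under Adams and 3 under Hamilton.

Adams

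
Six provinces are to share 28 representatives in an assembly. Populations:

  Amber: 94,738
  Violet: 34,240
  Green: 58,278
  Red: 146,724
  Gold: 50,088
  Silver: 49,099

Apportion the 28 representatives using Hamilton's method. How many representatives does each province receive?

Amber 6, Violet 2, Green 4, Red 10, Gold 3, Silver 3

Standard divisor: 433167 ÷ 28 ≈ 15470.25.
Standard quotas: Amber 6.1239, Violet 2.2133, Green 3.7671, Red 9.4843, Gold 3.2377, Silver 3.1738.
Lower quotas: Amber 6, Violet 2, Green 3, Red 9, Gold 3, Silver 3 (sum 26, leaving 2 seats).
Remainders in descending order: Green 0.7671, Red 0.4843, Gold 0.2377, Violet 0.2133, Silver 0.1738, Amber 0.1239.
The surplus seats go to Green, Red.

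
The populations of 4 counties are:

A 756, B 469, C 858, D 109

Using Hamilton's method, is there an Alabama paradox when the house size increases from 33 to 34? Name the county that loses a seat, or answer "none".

At 33 seats: A 11, B 7, C 13, D 2.
At 34 seats: A 12, B 7, C 13, D 2.
No county's allocation decreased.

none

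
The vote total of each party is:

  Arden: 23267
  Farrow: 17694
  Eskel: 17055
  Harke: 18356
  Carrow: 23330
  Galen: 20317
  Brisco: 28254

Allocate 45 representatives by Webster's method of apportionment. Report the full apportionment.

Arden=7, Farrow=5, Eskel=5, Harke=6, Carrow=7, Galen=6, Brisco=9

Standard divisor 148273/45 ≈ 3294.956; standard quotas: Arden 7.061, Farrow 5.370, Eskel 5.176, Harke 5.571, Carrow 7.081, Galen 6.166, Brisco 8.575.
Rounding to the nearest integer gives Arden 7, Farrow 5, Eskel 5, Harke 6, Carrow 7, Galen 6, Brisco 9 — total 45, matching the house size, so no adjustment is needed.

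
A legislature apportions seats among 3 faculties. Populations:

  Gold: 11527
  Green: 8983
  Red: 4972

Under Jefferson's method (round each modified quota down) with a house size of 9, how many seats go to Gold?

Standard divisor 25482/9 ≈ 2831.333; standard quotas: Gold 4.071, Green 3.173, Red 1.756.
Rounding down gives 4, 3, 1 = 8 seats, so the divisor must be adjusted.
With modified divisor 2400: modified quotas Gold 4.803, Green 3.743, Red 2.072.
Rounding down: Gold 4, Green 3, Red 2 (total 9).
Gold receives 4.

4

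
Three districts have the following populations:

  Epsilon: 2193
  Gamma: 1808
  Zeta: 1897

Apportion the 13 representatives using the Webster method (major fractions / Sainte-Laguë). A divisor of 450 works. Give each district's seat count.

Epsilon=5, Gamma=4, Zeta=4

With modified divisor 450: modified quotas Epsilon 4.873, Gamma 4.018, Zeta 4.216.
Rounding to the nearest integer: Epsilon 5, Gamma 4, Zeta 4 (total 13).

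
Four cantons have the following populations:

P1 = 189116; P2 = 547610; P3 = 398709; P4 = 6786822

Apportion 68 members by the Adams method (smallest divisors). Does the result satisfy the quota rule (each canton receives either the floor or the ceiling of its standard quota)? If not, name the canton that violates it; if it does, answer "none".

P4

Standard quotas: P1 1.623, P2 4.700, P3 3.422, P4 58.254.
Adams allocation: P1 2, P2 5, P3 4, P4 57.
P4 has quota 58.254 (lower 58, upper 59) but receives 57 — outside the quota interval.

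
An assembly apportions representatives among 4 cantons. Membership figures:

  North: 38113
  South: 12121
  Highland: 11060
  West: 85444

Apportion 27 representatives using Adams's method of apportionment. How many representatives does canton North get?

7

Standard divisor 146738/27 ≈ 5434.741; standard quotas: North 7.013, South 2.230, Highland 2.035, West 15.722.
Rounding up gives 8, 3, 3, 16 = 30 seats, so the divisor must be adjusted.
With modified divisor 5900: modified quotas North 6.460, South 2.054, Highland 1.875, West 14.482.
Rounding up: North 7, South 3, Highland 2, West 15 (total 27).
North receives 7.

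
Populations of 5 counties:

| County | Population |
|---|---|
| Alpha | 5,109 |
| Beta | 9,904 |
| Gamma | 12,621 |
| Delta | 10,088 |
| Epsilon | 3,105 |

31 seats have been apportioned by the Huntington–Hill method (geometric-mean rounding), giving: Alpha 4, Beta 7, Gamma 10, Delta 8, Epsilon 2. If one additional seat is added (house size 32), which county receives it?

Beta

Priority for the next seat is population ÷ (√(s·(s+1))).
Priorities: Alpha 1142.407, Beta 1323.478, Gamma 1203.365, Delta 1188.882, Epsilon 1267.611.
Highest priority: Beta.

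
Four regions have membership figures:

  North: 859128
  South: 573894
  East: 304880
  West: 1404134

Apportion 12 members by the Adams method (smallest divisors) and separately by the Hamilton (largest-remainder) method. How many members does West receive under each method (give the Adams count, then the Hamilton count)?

5 and 6

Adams: North 3, South 2, East 2, West 5.
Hamilton: North 3, South 2, East 1, West 6.
West gets 5 under Adams and 6 under Hamilton.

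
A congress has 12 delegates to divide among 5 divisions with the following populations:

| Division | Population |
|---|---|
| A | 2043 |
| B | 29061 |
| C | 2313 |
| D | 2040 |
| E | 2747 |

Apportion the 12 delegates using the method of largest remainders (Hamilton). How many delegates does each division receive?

Standard divisor: 38204 ÷ 12 ≈ 3183.667.
Standard quotas: A 0.6417, B 9.1282, C 0.7265, D 0.6408, E 0.8628.
Lower quotas: A 0, B 9, C 0, D 0, E 0 (sum 9, leaving 3 seats).
Remainders in descending order: E 0.8628, C 0.7265, A 0.6417, D 0.6408, B 0.1282.
Largest remainders: E, C, A receive the extra seats.

A 1, B 9, C 1, D 0, E 1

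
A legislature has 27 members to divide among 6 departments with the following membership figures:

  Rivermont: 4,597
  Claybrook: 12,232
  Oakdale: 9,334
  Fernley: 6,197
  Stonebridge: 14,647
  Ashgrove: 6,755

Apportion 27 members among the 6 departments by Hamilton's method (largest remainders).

The standard divisor is 53762/27 ≈ 1991.185.
Standard quotas: Rivermont 2.3087, Claybrook 6.1431, Oakdale 4.6877, Fernley 3.1122, Stonebridge 7.3559, Ashgrove 3.3925.
Lower quotas: Rivermont 2, Claybrook 6, Oakdale 4, Fernley 3, Stonebridge 7, Ashgrove 3 (sum 25, leaving 2 seats).
Remainders in descending order: Oakdale 0.6877, Ashgrove 0.3925, Stonebridge 0.3559, Rivermont 0.3087, Claybrook 0.1431, Fernley 0.1122.
Largest remainders: Oakdale, Ashgrove receive the extra seats.

Rivermont: 2, Claybrook: 6, Oakdale: 5, Fernley: 3, Stonebridge: 7, Ashgrove: 4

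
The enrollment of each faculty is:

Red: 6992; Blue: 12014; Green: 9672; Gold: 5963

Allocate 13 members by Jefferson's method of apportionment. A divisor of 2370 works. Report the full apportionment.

With modified divisor 2370: modified quotas Red 2.950, Blue 5.069, Green 4.081, Gold 2.516.
Rounding down: Red 2, Blue 5, Green 4, Gold 2 (total 13).

Red: 2; Blue: 5; Green: 4; Gold: 2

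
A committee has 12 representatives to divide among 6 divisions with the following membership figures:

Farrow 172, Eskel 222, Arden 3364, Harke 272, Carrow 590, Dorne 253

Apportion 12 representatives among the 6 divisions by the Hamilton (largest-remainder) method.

Farrow: 0, Eskel: 1, Arden: 8, Harke: 1, Carrow: 1, Dorne: 1

The standard divisor is 4873/12 ≈ 406.083.
Standard quotas: Farrow 0.424, Eskel 0.547, Arden 8.284, Harke 0.670, Carrow 1.453, Dorne 0.623.
Lower quotas: Farrow 0, Eskel 0, Arden 8, Harke 0, Carrow 1, Dorne 0 (sum 9, leaving 3 seats).
Remainders in descending order: Harke 0.670, Dorne 0.623, Eskel 0.547, Carrow 0.453, Farrow 0.424, Arden 0.284.
The surplus seats go to Harke, Dorne, Eskel.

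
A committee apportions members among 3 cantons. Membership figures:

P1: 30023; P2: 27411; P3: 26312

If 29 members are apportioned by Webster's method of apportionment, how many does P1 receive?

10

Standard divisor 83746/29 ≈ 2887.793; standard quotas: P1 10.397, P2 9.492, P3 9.111.
Rounding to the nearest integer gives 10, 9, 9 = 28 seats, so the divisor must be adjusted.
With modified divisor 2870: modified quotas P1 10.461, P2 9.551, P3 9.168.
Rounding to the nearest integer: P1 10, P2 10, P3 9 (total 29).
P1 receives 10.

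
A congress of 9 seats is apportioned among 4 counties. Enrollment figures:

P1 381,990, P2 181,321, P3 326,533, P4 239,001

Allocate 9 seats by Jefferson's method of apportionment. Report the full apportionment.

Standard divisor 1128845/9 ≈ 125427.222; standard quotas: P1 3.046, P2 1.446, P3 2.603, P4 1.905.
Rounding down gives 3, 1, 2, 1 = 7 seats, so the divisor must be adjusted.
With modified divisor 102200: modified quotas P1 3.738, P2 1.774, P3 3.195, P4 2.339.
Rounding down: P1 3, P2 1, P3 3, P4 2 (total 9).

P1 3, P2 1, P3 3, P4 2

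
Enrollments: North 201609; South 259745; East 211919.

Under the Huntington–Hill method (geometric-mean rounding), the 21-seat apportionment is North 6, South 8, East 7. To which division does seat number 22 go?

North

Priority for the next seat is population ÷ (√(s·(s+1))).
Priorities: North 31108.944, South 30611.242, East 28318.868.
Highest priority: North.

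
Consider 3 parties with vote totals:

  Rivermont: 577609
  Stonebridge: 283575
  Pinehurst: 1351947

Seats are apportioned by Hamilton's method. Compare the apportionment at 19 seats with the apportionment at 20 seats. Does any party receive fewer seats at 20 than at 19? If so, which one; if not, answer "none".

none

At 19 seats: Rivermont 5, Stonebridge 2, Pinehurst 12.
At 20 seats: Rivermont 5, Stonebridge 3, Pinehurst 12.
No party's allocation decreased.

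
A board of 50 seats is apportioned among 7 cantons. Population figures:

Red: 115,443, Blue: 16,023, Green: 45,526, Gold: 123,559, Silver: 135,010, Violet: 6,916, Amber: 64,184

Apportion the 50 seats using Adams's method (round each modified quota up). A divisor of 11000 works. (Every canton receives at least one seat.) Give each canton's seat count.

With modified divisor 11000: modified quotas Red 10.495, Blue 1.457, Green 4.139, Gold 11.233, Silver 12.274, Violet 0.629, Amber 5.835.
Rounding up: Red 11, Blue 2, Green 5, Gold 12, Silver 13, Violet 1, Amber 6 (total 50).

Red: 11; Blue: 2; Green: 5; Gold: 12; Silver: 13; Violet: 1; Amber: 6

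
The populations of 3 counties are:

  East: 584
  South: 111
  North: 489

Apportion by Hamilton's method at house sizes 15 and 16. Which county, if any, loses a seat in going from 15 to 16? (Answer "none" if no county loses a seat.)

South

At 15 seats: East 7, South 2, North 6.
At 16 seats: East 8, South 1, North 7.
South drops from 2 to 1.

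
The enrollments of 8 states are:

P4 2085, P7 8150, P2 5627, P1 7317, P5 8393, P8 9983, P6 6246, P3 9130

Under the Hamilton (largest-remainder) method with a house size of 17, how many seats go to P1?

2

Total 56931; standard divisor 56931/17 ≈ 3348.882.
Standard quotas: P4 0.6226, P7 2.4336, P2 1.6803, P1 2.1849, P5 2.5062, P8 2.9810, P6 1.8651, P3 2.7263.
Lower quotas: P4 0, P7 2, P2 1, P1 2, P5 2, P8 2, P6 1, P3 2 (sum 12, leaving 5 seats).
Remainders in descending order: P8 0.9810, P6 0.8651, P3 0.7263, P2 0.6803, P4 0.6226, P5 0.5062, P7 0.4336, P1 0.1849.
The surplus seats go to P8, P6, P3, P2, P4.
P1 receives 2.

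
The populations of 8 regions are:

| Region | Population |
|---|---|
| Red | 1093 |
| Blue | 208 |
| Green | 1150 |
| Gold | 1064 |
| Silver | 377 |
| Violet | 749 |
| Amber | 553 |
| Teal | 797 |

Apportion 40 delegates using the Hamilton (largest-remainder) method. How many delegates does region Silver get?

3

Standard divisor: 5991 ÷ 40 ≈ 149.775.
Standard quotas: Red 7.298, Blue 1.389, Green 7.678, Gold 7.104, Silver 2.517, Violet 5.001, Amber 3.692, Teal 5.321.
Lower quotas: Red 7, Blue 1, Green 7, Gold 7, Silver 2, Violet 5, Amber 3, Teal 5 (sum 37, leaving 3 seats).
Remainders in descending order: Amber 0.692, Green 0.678, Silver 0.517, Blue 0.389, Teal 0.321, Red 0.298, Gold 0.104, Violet 0.001.
The surplus seats go to Amber, Green, Silver.
Silver receives 3.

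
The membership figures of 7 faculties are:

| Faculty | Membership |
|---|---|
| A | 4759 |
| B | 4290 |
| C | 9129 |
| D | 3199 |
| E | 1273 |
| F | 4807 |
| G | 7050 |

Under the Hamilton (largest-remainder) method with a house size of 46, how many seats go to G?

Standard divisor: 34507 ÷ 46 ≈ 750.152.
Standard quotas: A 6.3440, B 5.7188, C 12.1695, D 4.2645, E 1.6970, F 6.4080, G 9.3981.
Lower quotas: A 6, B 5, C 12, D 4, E 1, F 6, G 9 (sum 43, leaving 3 seats).
Remainders in descending order: B 0.7188, E 0.6970, F 0.4080, G 0.3981, A 0.3440, D 0.2645, C 0.1695.
Largest remainders: B, E, F receive the extra seats.
G receives 9.

9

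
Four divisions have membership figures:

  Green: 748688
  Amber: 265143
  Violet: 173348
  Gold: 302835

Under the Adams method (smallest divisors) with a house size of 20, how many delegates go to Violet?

Standard divisor 1490014/20 ≈ 74500.7; standard quotas: Green 10.049, Amber 3.559, Violet 2.327, Gold 4.065.
Rounding up gives 11, 4, 3, 5 = 23 seats, so the divisor must be adjusted.
With modified divisor 84900: modified quotas Green 8.818, Amber 3.123, Violet 2.042, Gold 3.567.
Rounding up: Green 9, Amber 4, Violet 3, Gold 4 (total 20).
Violet receives 3.

3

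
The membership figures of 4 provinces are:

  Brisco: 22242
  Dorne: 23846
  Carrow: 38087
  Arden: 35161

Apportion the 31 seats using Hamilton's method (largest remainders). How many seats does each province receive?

The standard divisor is 119336/31 ≈ 3849.548.
Standard quotas: Brisco 5.7778, Dorne 6.1945, Carrow 9.8939, Arden 9.1338.
Lower quotas: Brisco 5, Dorne 6, Carrow 9, Arden 9 (sum 29, leaving 2 seats).
Remainders in descending order: Carrow 0.8939, Brisco 0.7778, Dorne 0.1945, Arden 0.1338.
Largest remainders: Carrow, Brisco receive the extra seats.

Brisco: 6, Dorne: 6, Carrow: 10, Arden: 9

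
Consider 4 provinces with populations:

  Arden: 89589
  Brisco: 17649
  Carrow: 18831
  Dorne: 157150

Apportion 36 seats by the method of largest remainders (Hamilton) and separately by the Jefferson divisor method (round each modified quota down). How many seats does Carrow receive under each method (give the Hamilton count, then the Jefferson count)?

Hamilton: Arden 11, Brisco 2, Carrow 3, Dorne 20.
Jefferson: Arden 11, Brisco 2, Carrow 2, Dorne 21.
Carrow gets 3 under Hamilton and 2 under Jefferson.

3 and 2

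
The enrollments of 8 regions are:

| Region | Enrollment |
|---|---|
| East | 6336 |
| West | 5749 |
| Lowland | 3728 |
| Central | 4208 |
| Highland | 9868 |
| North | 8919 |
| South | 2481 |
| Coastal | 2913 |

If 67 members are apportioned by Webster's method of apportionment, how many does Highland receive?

15

Standard divisor 44202/67 ≈ 659.731; standard quotas: East 9.604, West 8.714, Lowland 5.651, Central 6.378, Highland 14.958, North 13.519, South 3.761, Coastal 4.415.
Rounding to the nearest integer gives 10, 9, 6, 6, 15, 14, 4, 4 = 68 seats, so the divisor must be adjusted.
With modified divisor 664: modified quotas East 9.542, West 8.658, Lowland 5.614, Central 6.337, Highland 14.861, North 13.432, South 3.736, Coastal 4.387.
Rounding to the nearest integer: East 10, West 9, Lowland 6, Central 6, Highland 15, North 13, South 4, Coastal 4 (total 67).
Highland receives 15.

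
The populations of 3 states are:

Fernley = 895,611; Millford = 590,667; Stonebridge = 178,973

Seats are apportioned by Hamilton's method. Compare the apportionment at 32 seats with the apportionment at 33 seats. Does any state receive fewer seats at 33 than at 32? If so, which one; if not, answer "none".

At 32 seats: Fernley 17, Millford 11, Stonebridge 4.
At 33 seats: Fernley 18, Millford 12, Stonebridge 3.
Stonebridge drops from 4 to 3.

Stonebridge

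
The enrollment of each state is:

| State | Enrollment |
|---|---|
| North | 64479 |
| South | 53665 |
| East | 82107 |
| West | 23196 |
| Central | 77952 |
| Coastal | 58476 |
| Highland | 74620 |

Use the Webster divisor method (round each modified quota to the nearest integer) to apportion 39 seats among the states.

Standard divisor 434495/39 ≈ 11140.897; standard quotas: North 5.788, South 4.817, East 7.370, West 2.082, Central 6.997, Coastal 5.249, Highland 6.698.
Rounding to the nearest integer gives North 6, South 5, East 7, West 2, Central 7, Coastal 5, Highland 7 — total 39, matching the house size, so no adjustment is needed.

North 6, South 5, East 7, West 2, Central 7, Coastal 5, Highland 7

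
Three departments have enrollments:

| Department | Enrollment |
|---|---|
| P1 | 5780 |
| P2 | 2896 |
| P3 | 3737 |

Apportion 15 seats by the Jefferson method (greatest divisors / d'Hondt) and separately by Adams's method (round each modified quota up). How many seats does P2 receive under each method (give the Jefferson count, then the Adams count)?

Jefferson: P1 7, P2 3, P3 5.
Adams: P1 7, P2 4, P3 4.
P2 gets 3 under Jefferson and 4 under Adams.

3 and 4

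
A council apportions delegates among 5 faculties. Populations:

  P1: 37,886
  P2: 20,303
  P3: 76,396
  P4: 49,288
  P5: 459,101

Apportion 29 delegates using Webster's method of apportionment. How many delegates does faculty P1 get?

Standard divisor 642974/29 ≈ 22171.517; standard quotas: P1 1.709, P2 0.916, P3 3.446, P4 2.223, P5 20.707.
Rounding to the nearest integer gives P1 2, P2 1, P3 3, P4 2, P5 21 — total 29, matching the house size, so no adjustment is needed.
P1 receives 2.

2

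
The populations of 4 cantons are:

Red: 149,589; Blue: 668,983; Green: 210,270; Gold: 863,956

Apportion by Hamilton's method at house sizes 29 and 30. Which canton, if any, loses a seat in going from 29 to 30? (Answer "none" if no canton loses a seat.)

At 29 seats: Red 3, Blue 10, Green 3, Gold 13.
At 30 seats: Red 2, Blue 11, Green 3, Gold 14.
Red drops from 3 to 2.

Red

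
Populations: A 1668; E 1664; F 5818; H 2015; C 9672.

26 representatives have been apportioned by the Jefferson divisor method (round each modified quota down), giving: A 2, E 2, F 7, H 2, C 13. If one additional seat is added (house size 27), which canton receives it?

Priority for the next seat is population ÷ (current seats + 1).
Priorities: A 556.000, E 554.667, F 727.250, H 671.667, C 690.857.
Highest priority: F.

F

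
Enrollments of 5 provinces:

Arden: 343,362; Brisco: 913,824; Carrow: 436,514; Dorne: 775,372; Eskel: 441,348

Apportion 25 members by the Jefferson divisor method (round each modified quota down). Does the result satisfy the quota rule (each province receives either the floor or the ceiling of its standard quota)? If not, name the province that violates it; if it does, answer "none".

none

Standard quotas: Arden 2.949, Brisco 7.850, Carrow 3.750, Dorne 6.660, Eskel 3.791.
Jefferson allocation: Arden 3, Brisco 8, Carrow 3, Dorne 7, Eskel 4.
Every allocation lies between the lower and upper quota.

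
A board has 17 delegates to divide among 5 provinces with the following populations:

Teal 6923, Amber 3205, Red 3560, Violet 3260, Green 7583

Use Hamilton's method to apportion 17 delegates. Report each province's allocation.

Teal: 5, Amber: 2, Red: 3, Violet: 2, Green: 5

Total 24531; standard divisor 24531/17 = 1443.
Standard quotas: Teal 4.7976, Amber 2.2211, Red 2.4671, Violet 2.2592, Green 5.2550.
Lower quotas: Teal 4, Amber 2, Red 2, Violet 2, Green 5 (sum 15, leaving 2 seats).
Remainders in descending order: Teal 0.7976, Red 0.4671, Violet 0.2592, Green 0.2550, Amber 0.2211.
Largest remainders: Teal, Red receive the extra seats.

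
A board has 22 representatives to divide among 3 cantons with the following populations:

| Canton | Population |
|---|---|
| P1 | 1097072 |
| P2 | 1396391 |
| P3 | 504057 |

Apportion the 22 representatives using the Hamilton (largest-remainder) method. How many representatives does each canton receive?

Total 2997520; standard divisor 2997520/22 ≈ 136250.909.
Standard quotas: P1 8.0519, P2 10.2487, P3 3.6995.
Lower quotas: P1 8, P2 10, P3 3 (sum 21, leaving 1 seat).
Remainders in descending order: P3 0.6995, P2 0.2487, P1 0.0519.
Largest remainder: P3 receives the extra seat.

P1=8, P2=10, P3=4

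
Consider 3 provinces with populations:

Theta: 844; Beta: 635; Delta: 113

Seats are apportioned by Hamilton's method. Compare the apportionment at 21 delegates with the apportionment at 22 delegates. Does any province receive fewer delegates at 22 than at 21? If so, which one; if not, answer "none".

Delta

At 21 seats: Theta 11, Beta 8, Delta 2.
At 22 seats: Theta 12, Beta 9, Delta 1.
Delta drops from 2 to 1.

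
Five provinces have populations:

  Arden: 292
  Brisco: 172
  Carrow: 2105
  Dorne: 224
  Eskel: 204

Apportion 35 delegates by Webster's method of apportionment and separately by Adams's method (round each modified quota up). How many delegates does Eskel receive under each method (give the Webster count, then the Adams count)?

2 and 3

Webster: Arden 3, Brisco 2, Carrow 25, Dorne 3, Eskel 2.
Adams: Arden 4, Brisco 2, Carrow 23, Dorne 3, Eskel 3.
Eskel gets 2 under Webster and 3 under Adams.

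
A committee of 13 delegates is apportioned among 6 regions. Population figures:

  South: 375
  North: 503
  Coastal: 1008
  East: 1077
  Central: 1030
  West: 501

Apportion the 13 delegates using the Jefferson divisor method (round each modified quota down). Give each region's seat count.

South=1, North=1, Coastal=3, East=4, Central=3, West=1

Standard divisor 4494/13 ≈ 345.692; standard quotas: South 1.085, North 1.455, Coastal 2.916, East 3.115, Central 2.980, West 1.449.
Rounding down gives 1, 1, 2, 3, 2, 1 = 10 seats, so the divisor must be adjusted.
With modified divisor 260: modified quotas South 1.442, North 1.935, Coastal 3.877, East 4.142, Central 3.962, West 1.927.
Rounding down: South 1, North 1, Coastal 3, East 4, Central 3, West 1 (total 13).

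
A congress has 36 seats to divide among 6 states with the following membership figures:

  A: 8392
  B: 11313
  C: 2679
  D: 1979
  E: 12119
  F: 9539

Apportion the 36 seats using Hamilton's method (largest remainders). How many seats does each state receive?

Total 46021; standard divisor 46021/36 ≈ 1278.361.
Standard quotas: A 6.5647, B 8.8496, C 2.0957, D 1.5481, E 9.4801, F 7.4619.
Lower quotas: A 6, B 8, C 2, D 1, E 9, F 7 (sum 33, leaving 3 seats).
Remainders in descending order: B 0.8496, A 0.5647, D 0.5481, E 0.4801, F 0.4619, C 0.0957.
Largest remainders: B, A, D receive the extra seats.

A=7, B=9, C=2, D=2, E=9, F=7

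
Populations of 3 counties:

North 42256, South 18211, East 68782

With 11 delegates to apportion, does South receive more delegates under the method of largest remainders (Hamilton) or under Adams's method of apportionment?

Hamilton: North 4, South 1, East 6.
Adams: North 4, South 2, East 5.
South gets 1 under Hamilton and 2 under Adams.

Adams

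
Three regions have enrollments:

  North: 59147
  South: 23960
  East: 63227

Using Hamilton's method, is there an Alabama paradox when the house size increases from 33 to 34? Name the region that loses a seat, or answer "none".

At 33 seats: North 13, South 6, East 14.
At 34 seats: North 14, South 5, East 15.
South drops from 6 to 5.

South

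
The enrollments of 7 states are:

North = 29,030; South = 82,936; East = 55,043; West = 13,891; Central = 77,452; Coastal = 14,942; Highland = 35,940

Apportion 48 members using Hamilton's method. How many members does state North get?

The standard divisor is 309234/48 ≈ 6442.375.
Standard quotas: North 4.5061, South 12.8735, East 8.5439, West 2.1562, Central 12.0223, Coastal 2.3193, Highland 5.5787.
Lower quotas: North 4, South 12, East 8, West 2, Central 12, Coastal 2, Highland 5 (sum 45, leaving 3 seats).
Remainders in descending order: South 0.8735, Highland 0.5787, East 0.5439, North 0.5061, Coastal 0.3193, West 0.1562, Central 0.0223.
The surplus seats go to South, Highland, East.
North receives 4.

4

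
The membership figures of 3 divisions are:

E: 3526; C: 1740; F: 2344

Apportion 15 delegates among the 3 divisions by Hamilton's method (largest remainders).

E 7; C 3; F 5

Total 7610; standard divisor 7610/15 ≈ 507.333.
Standard quotas: E 6.950, C 3.430, F 4.620.
Lower quotas: E 6, C 3, F 4 (sum 13, leaving 2 seats).
Remainders in descending order: E 0.950, F 0.620, C 0.430.
The surplus seats go to E, F.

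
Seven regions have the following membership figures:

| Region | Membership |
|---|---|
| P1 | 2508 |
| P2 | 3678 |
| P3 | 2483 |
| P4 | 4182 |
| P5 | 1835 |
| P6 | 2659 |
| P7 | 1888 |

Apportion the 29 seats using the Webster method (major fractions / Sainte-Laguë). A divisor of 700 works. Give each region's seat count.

With modified divisor 700: modified quotas P1 3.583, P2 5.254, P3 3.547, P4 5.974, P5 2.621, P6 3.799, P7 2.697.
Rounding to the nearest integer: P1 4, P2 5, P3 4, P4 6, P5 3, P6 4, P7 3 (total 29).

P1: 4; P2: 5; P3: 4; P4: 6; P5: 3; P6: 4; P7: 3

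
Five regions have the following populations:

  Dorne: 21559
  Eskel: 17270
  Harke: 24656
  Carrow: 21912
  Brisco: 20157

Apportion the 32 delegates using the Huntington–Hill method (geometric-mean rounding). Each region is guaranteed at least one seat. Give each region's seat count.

With divisor 3311: modified quotas Dorne 6.511, Eskel 5.216, Harke 7.447, Carrow 6.618, Brisco 6.088.
Geometric-mean thresholds: Dorne √(6·7)=6.481, Eskel √(5·6)=5.477, Harke √(7·8)=7.483, Carrow √(6·7)=6.481, Brisco √(6·7)=6.481.
Each quota rounded against its threshold gives Dorne 7, Eskel 5, Harke 7, Carrow 7, Brisco 6 (total 32).

Dorne: 7, Eskel: 5, Harke: 7, Carrow: 7, Brisco: 6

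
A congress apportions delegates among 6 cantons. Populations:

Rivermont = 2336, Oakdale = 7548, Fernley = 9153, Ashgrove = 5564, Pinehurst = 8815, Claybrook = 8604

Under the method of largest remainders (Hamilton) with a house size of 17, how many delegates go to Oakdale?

The standard divisor is 42020/17 ≈ 2471.765.
Standard quotas: Rivermont 0.9451, Oakdale 3.0537, Fernley 3.7030, Ashgrove 2.2510, Pinehurst 3.5663, Claybrook 3.4809.
Lower quotas: Rivermont 0, Oakdale 3, Fernley 3, Ashgrove 2, Pinehurst 3, Claybrook 3 (sum 14, leaving 3 seats).
Remainders in descending order: Rivermont 0.9451, Fernley 0.7030, Pinehurst 0.5663, Claybrook 0.4809, Ashgrove 0.2510, Oakdale 0.0537.
The surplus seats go to Rivermont, Fernley, Pinehurst.
Oakdale receives 3.

3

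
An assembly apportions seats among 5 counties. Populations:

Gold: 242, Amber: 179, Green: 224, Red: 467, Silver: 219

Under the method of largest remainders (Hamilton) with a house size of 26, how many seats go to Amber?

Standard divisor: 1331 ÷ 26 ≈ 51.192.
Standard quotas: Gold 4.727, Amber 3.497, Green 4.376, Red 9.122, Silver 4.278.
Lower quotas: Gold 4, Amber 3, Green 4, Red 9, Silver 4 (sum 24, leaving 2 seats).
Remainders in descending order: Gold 0.727, Amber 0.497, Green 0.376, Silver 0.278, Red 0.122.
Largest remainders: Gold, Amber receive the extra seats.
Amber receives 4.

4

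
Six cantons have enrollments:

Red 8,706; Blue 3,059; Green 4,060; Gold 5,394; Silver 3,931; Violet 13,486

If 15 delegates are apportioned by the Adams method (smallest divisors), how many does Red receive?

3

Standard divisor 38636/15 ≈ 2575.733; standard quotas: Red 3.380, Blue 1.188, Green 1.576, Gold 2.094, Silver 1.526, Violet 5.236.
Rounding up gives 4, 2, 2, 3, 2, 6 = 19 seats, so the divisor must be adjusted.
With modified divisor 3200: modified quotas Red 2.721, Blue 0.956, Green 1.269, Gold 1.686, Silver 1.228, Violet 4.214.
Rounding up: Red 3, Blue 1, Green 2, Gold 2, Silver 2, Violet 5 (total 15).
Red receives 3.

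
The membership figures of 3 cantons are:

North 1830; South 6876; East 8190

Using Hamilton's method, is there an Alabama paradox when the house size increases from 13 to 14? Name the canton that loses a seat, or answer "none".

North

At 13 seats: North 2, South 5, East 6.
At 14 seats: North 1, South 6, East 7.
North drops from 2 to 1.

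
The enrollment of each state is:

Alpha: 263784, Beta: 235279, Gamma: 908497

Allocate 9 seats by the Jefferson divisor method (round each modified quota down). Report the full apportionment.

Standard divisor 1407560/9 ≈ 156395.556; standard quotas: Alpha 1.687, Beta 1.504, Gamma 5.809.
Rounding down gives 1, 1, 5 = 7 seats, so the divisor must be adjusted.
With modified divisor 130417: modified quotas Alpha 2.023, Beta 1.804, Gamma 6.966.
Rounding down: Alpha 2, Beta 1, Gamma 6 (total 9).

Alpha=2, Beta=1, Gamma=6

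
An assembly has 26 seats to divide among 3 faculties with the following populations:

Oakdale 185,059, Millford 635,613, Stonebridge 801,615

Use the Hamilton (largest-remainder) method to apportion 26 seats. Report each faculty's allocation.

Standard divisor: 1622287 ÷ 26 ≈ 62395.654.
Standard quotas: Oakdale 2.9659, Millford 10.1868, Stonebridge 12.8473.
Lower quotas: Oakdale 2, Millford 10, Stonebridge 12 (sum 24, leaving 2 seats).
Remainders in descending order: Oakdale 0.9659, Stonebridge 0.8473, Millford 0.1868.
Largest remainders: Oakdale, Stonebridge receive the extra seats.

Oakdale: 3; Millford: 10; Stonebridge: 13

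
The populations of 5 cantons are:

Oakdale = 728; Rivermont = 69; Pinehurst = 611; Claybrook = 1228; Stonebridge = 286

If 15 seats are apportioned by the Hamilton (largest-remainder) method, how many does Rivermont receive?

0

The standard divisor is 2922/15 ≈ 194.8.
Standard quotas: Oakdale 3.737, Rivermont 0.354, Pinehurst 3.137, Claybrook 6.304, Stonebridge 1.468.
Lower quotas: Oakdale 3, Rivermont 0, Pinehurst 3, Claybrook 6, Stonebridge 1 (sum 13, leaving 2 seats).
Remainders in descending order: Oakdale 0.737, Stonebridge 0.468, Rivermont 0.354, Claybrook 0.304, Pinehurst 0.137.
The surplus seats go to Oakdale, Stonebridge.
Rivermont receives 0.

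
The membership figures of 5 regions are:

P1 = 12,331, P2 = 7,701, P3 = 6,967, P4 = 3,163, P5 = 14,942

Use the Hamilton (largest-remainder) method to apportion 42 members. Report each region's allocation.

P1 11, P2 7, P3 7, P4 3, P5 14

The standard divisor is 45104/42 ≈ 1073.905.
Standard quotas: P1 11.4824, P2 7.1710, P3 6.4875, P4 2.9453, P5 13.9137.
Lower quotas: P1 11, P2 7, P3 6, P4 2, P5 13 (sum 39, leaving 3 seats).
Remainders in descending order: P4 0.9453, P5 0.9137, P3 0.4875, P1 0.4824, P2 0.1710.
The surplus seats go to P4, P5, P3.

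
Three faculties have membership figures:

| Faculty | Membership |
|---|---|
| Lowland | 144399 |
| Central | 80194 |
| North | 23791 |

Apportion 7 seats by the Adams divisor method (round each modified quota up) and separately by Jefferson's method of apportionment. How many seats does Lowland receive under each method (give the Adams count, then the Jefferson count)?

Adams: Lowland 4, Central 2, North 1.
Jefferson: Lowland 5, Central 2, North 0.
Lowland gets 4 under Adams and 5 under Jefferson.

4 and 5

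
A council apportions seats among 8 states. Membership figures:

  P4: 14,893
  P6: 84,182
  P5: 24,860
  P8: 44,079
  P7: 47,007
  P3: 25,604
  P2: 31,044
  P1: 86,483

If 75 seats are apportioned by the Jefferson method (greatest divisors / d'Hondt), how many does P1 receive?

19

Standard divisor 358152/75 ≈ 4775.36; standard quotas: P4 3.119, P6 17.628, P5 5.206, P8 9.231, P7 9.844, P3 5.362, P2 6.501, P1 18.110.
Rounding down gives 3, 17, 5, 9, 9, 5, 6, 18 = 72 seats, so the divisor must be adjusted.
With modified divisor 4500: modified quotas P4 3.310, P6 18.707, P5 5.524, P8 9.795, P7 10.446, P3 5.690, P2 6.899, P1 19.218.
Rounding down: P4 3, P6 18, P5 5, P8 9, P7 10, P3 5, P2 6, P1 19 (total 75).
P1 receives 19.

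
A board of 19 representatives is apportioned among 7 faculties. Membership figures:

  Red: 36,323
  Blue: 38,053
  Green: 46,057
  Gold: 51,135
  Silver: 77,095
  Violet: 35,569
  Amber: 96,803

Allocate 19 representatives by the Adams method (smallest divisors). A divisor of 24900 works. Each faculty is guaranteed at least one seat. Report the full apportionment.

Red 2, Blue 2, Green 2, Gold 3, Silver 4, Violet 2, Amber 4

With modified divisor 24900: modified quotas Red 1.459, Blue 1.528, Green 1.850, Gold 2.054, Silver 3.096, Violet 1.428, Amber 3.888.
Rounding up: Red 2, Blue 2, Green 2, Gold 3, Silver 4, Violet 2, Amber 4 (total 19).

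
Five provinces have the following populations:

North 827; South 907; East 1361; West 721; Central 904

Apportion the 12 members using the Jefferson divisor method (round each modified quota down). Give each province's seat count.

North 2, South 2, East 4, West 2, Central 2

Standard divisor 4720/12 ≈ 393.333; standard quotas: North 2.103, South 2.306, East 3.460, West 1.833, Central 2.298.
Rounding down gives 2, 2, 3, 1, 2 = 10 seats, so the divisor must be adjusted.
With modified divisor 320: modified quotas North 2.584, South 2.834, East 4.253, West 2.253, Central 2.825.
Rounding down: North 2, South 2, East 4, West 2, Central 2 (total 12).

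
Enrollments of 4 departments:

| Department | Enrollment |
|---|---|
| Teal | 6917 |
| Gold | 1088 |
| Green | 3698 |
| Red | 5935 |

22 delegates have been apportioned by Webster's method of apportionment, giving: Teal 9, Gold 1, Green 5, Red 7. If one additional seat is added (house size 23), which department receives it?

Priority for the next seat is population ÷ (current seats + 0.5).
Priorities: Teal 728.105, Gold 725.333, Green 672.364, Red 791.333.
Highest priority: Red.

Red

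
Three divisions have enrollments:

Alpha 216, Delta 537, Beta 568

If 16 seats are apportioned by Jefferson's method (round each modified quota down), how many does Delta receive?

Standard divisor 1321/16 ≈ 82.562; standard quotas: Alpha 2.616, Delta 6.504, Beta 6.880.
Rounding down gives 2, 6, 6 = 14 seats, so the divisor must be adjusted.
With modified divisor 74: modified quotas Alpha 2.919, Delta 7.257, Beta 7.676.
Rounding down: Alpha 2, Delta 7, Beta 7 (total 16).
Delta receives 7.

7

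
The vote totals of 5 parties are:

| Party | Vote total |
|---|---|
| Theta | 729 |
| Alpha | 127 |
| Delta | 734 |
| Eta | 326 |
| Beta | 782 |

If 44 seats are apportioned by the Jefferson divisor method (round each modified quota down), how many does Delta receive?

Standard divisor 2698/44 ≈ 61.318; standard quotas: Theta 11.889, Alpha 2.071, Delta 11.970, Eta 5.317, Beta 12.753.
Rounding down gives 11, 2, 11, 5, 12 = 41 seats, so the divisor must be adjusted.
With modified divisor 60: modified quotas Theta 12.150, Alpha 2.117, Delta 12.233, Eta 5.433, Beta 13.033.
Rounding down: Theta 12, Alpha 2, Delta 12, Eta 5, Beta 13 (total 44).
Delta receives 12.

12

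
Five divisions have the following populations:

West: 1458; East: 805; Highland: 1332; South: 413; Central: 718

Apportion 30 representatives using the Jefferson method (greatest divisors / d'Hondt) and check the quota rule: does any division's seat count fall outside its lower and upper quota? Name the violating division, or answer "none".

none

Standard quotas: West 9.255, East 5.110, Highland 8.455, South 2.622, Central 4.558.
Jefferson allocation: West 10, East 5, Highland 9, South 2, Central 4.
Every allocation lies between the lower and upper quota.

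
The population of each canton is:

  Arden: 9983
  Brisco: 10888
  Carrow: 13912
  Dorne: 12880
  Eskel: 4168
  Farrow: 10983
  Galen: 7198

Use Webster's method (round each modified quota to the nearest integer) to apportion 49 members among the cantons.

Arden 7, Brisco 7, Carrow 10, Dorne 9, Eskel 3, Farrow 8, Galen 5

Standard divisor 70012/49 ≈ 1428.816; standard quotas: Arden 6.987, Brisco 7.620, Carrow 9.737, Dorne 9.014, Eskel 2.917, Farrow 7.687, Galen 5.038.
Rounding to the nearest integer gives 7, 8, 10, 9, 3, 8, 5 = 50 seats, so the divisor must be adjusted.
With modified divisor 1460: modified quotas Arden 6.838, Brisco 7.458, Carrow 9.529, Dorne 8.822, Eskel 2.855, Farrow 7.523, Galen 4.930.
Rounding to the nearest integer: Arden 7, Brisco 7, Carrow 10, Dorne 9, Eskel 3, Farrow 8, Galen 5 (total 49).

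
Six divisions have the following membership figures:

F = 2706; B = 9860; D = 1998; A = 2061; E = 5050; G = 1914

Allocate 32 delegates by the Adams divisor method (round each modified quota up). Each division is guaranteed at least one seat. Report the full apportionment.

Standard divisor 23589/32 ≈ 737.156; standard quotas: F 3.671, B 13.376, D 2.710, A 2.796, E 6.851, G 2.596.
Rounding up gives 4, 14, 3, 3, 7, 3 = 34 seats, so the divisor must be adjusted.
With modified divisor 830: modified quotas F 3.260, B 11.880, D 2.407, A 2.483, E 6.084, G 2.306.
Rounding up: F 4, B 12, D 3, A 3, E 7, G 3 (total 32).

F 4, B 12, D 3, A 3, E 7, G 3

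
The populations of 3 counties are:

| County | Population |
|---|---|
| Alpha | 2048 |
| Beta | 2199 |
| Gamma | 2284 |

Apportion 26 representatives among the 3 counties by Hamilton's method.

Total 6531; standard divisor 6531/26 ≈ 251.192.
Standard quotas: Alpha 8.153, Beta 8.754, Gamma 9.093.
Lower quotas: Alpha 8, Beta 8, Gamma 9 (sum 25, leaving 1 seat).
Remainders in descending order: Beta 0.754, Alpha 0.153, Gamma 0.093.
The surplus seat goes to Beta.

Alpha 8; Beta 9; Gamma 9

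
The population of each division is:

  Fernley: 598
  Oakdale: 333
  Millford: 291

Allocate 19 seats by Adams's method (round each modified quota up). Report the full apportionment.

Standard divisor 1222/19 ≈ 64.316; standard quotas: Fernley 9.298, Oakdale 5.178, Millford 4.525.
Rounding up gives 10, 6, 5 = 21 seats, so the divisor must be adjusted.
With modified divisor 70: modified quotas Fernley 8.543, Oakdale 4.757, Millford 4.157.
Rounding up: Fernley 9, Oakdale 5, Millford 5 (total 19).

Fernley: 9; Oakdale: 5; Millford: 5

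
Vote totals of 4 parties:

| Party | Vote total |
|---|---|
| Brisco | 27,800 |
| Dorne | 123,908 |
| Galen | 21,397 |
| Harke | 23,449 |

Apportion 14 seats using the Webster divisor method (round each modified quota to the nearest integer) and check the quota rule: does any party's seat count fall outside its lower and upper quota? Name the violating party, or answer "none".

none

Standard quotas: Brisco 1.980, Dorne 8.826, Galen 1.524, Harke 1.670.
Webster allocation: Brisco 2, Dorne 9, Galen 1, Harke 2.
Every allocation lies between the lower and upper quota.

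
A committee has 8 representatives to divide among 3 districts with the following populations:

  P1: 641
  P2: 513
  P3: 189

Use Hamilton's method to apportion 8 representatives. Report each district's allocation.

Standard divisor: 1343 ÷ 8 ≈ 167.875.
Standard quotas: P1 3.818, P2 3.056, P3 1.126.
Lower quotas: P1 3, P2 3, P3 1 (sum 7, leaving 1 seat).
Remainders in descending order: P1 0.818, P3 0.126, P2 0.056.
The surplus seat goes to P1.

P1 4, P2 3, P3 1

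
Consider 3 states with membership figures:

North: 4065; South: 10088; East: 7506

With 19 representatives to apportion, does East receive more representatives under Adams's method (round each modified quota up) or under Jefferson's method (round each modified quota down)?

Jefferson

Adams: North 4, South 9, East 6.
Jefferson: North 3, South 9, East 7.
East gets 6 under Adams and 7 under Jefferson.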